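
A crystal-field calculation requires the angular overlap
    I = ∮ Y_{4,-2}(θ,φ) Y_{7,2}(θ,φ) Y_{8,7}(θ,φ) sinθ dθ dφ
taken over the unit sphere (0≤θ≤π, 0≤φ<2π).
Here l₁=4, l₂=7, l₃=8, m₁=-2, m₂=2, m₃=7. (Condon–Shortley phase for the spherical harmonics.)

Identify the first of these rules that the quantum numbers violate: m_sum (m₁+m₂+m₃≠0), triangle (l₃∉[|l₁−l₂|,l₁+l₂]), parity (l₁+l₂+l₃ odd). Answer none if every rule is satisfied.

Σmᵢ = 7  ✗
l₃∈[|l₁−l₂|,l₁+l₂]=[3,11], have l₃=8
Σlᵢ = 19 ⇒ odd

m_sum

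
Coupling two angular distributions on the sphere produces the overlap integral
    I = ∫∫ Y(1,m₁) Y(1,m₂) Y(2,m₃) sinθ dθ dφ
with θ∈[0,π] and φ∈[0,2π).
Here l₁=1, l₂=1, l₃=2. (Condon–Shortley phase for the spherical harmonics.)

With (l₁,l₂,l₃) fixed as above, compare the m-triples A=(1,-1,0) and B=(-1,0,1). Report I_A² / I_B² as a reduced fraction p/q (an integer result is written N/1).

1/3

Same 1,1,2: normalisation and zero-m 3j drop out of the ratio.
A: Δ: 0! 2! 2! / 5! → 1/30; sum: t=0:+1/4 = 1/4; 3j²(1 1 2; 1 -1 0) = Δ·Π!·Σ² = 1/30  (sign +1)
B: Δ: 0! 2! 2! / 5! → 1/30; sum: t=0:+1/2 = 1/2; 3j²(1 1 2; -1 0 1) = Δ·Π!·Σ² = 1/10  (sign -1)
I_A²/I_B² = (1/30)/(1/10) = 1/3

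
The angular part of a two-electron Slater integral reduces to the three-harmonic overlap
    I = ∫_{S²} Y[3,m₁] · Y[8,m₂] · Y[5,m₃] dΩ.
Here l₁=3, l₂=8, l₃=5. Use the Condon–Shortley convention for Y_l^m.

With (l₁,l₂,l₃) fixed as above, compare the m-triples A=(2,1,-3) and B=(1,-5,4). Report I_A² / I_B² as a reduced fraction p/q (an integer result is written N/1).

63/715

Shared (l₁,l₂,l₃)=(3,8,5): N and (l;000)² cancel in I_A²/I_B².
A: Δ = 6!·0!·10!/17! = 1/136136; Racah Σ t=1..1: t=1:−1/9676800 = -1/9676800; ⇒ 3j(3 8 5; 2 1 -3)² = 27/19448, sgn -1
B: Δ = 6!·0!·10!/17! = 1/136136; Racah Σ t=2..2: t=2:+1/17418240 = 1/17418240; ⇒ 3j(3 8 5; 1 -5 4)² = 15/952, sgn -1
I_A²/I_B² = (27/19448)/(15/952) = 63/715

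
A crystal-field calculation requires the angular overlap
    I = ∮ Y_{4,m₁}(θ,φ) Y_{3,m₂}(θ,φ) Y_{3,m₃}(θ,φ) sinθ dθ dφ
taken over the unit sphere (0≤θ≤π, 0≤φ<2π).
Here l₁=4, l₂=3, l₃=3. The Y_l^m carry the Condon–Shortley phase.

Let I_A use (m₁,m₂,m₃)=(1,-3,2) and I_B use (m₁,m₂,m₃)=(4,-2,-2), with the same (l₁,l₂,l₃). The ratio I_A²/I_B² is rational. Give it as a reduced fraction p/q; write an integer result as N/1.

l's match ⇒ only the (l;m) 3-j factors differ between A and B.
A: triangle coeff Δ(4,3,3) = 1/34650; Σ_t [0,0]: t=0:+1/288 = 1/288; (3j)²=5/231 [(4 3 3; 1 -3 2)], sign=-1
B: triangle coeff Δ(4,3,3) = 1/34650; Σ_t [0,0]: t=0:+1/576 = 1/576; (3j)²=5/99 [(4 3 3; 4 -2 -2)], sign=-1
I_A²/I_B² = (5/231)/(5/99) = 3/7

3/7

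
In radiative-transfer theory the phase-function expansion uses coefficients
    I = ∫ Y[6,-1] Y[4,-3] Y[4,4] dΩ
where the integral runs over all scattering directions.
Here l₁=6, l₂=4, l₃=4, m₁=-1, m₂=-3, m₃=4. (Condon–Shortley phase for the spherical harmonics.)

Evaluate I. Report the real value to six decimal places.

Checks pass: Σm=0; 14 even; l₃=4∈[2,10].
(2·6+1)(2·4+1)(2·4+1) = 1053
Δ: 6! 6! 2! / 15! → 1/1261260
sum: t=2:+1/4608 t=3:−1/1296 t=4:+1/4608 = -7/20736
3j²(6 4 4; 0 0 0) = Δ·Π!·Σ² = 20/1287  (sign -1)
sum: t=1:−1/172800 = -1/172800
3j²(6 4 4; -1 -3 4) = Δ·Π!·Σ² = 7/2145  (sign -1)
combine: 4πI² = 1053·20/1287·7/2145 = 84/1573
take √, sign +1: I = 0.06518840

0.065188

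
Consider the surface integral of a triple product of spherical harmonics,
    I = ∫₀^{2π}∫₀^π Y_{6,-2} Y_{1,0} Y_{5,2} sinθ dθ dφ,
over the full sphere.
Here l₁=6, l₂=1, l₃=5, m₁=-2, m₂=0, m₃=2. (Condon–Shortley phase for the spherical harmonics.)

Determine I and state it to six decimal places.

0.231133

Rules hold: Σm=0, L=12 even, 5≤5≤7.
N = 13·3·11 = 429
Δ = 2!·10!·0!/13! = 1/858
Racah Σ t=1..1: t=1:−1/14400 = -1/14400
⇒ 3j(6 1 5; 0 0 0)² = 6/143, sgn +1
Racah Σ t=1..1: t=1:−1/30240 = -1/30240
⇒ 3j(6 1 5; -2 0 2)² = 16/429, sgn +1
4πI² = N·(3j₀)²·(3jₘ)² = 96/143
I = +1·√(0.671329/4π) = 0.23113338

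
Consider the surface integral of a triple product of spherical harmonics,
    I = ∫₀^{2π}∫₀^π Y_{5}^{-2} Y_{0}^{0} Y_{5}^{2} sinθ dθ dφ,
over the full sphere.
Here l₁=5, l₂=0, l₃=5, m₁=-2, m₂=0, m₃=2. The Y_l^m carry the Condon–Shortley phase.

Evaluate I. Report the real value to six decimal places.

Rules hold: Σm=0, L=10 even, 5≤5≤5.
N = 11·1·11 = 121
Δ = 0!·10!·0!/11! = 1/11
Racah Σ t=0..0: t=0:+1/14400 = 1/14400
⇒ 3j(5 0 5; 0 0 0)² = 1/11, sgn -1
Racah Σ t=0..0: t=0:+1/30240 = 1/30240
⇒ 3j(5 0 5; -2 0 2)² = 1/11, sgn -1
4πI² = N·(3j₀)²·(3jₘ)² = 1/1
I = +1·√(1/4π) = 0.28209479

0.282095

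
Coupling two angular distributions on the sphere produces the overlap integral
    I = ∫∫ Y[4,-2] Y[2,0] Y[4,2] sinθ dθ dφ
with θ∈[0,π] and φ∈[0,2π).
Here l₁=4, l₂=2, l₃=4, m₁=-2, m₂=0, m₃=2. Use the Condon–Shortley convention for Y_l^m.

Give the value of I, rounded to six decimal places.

Checks pass: Σm=0; 10 even; l₃=4∈[2,6].
(2·4+1)(2·2+1)(2·4+1) = 405
Δ: 2! 6! 2! / 11! → 1/13860
sum: t=0:+1/192 t=1:−1/36 t=2:+1/192 = -5/288
3j²(4 2 4; 0 0 0) = Δ·Π!·Σ² = 20/693  (sign -1)
sum: t=0:+1/2880 t=1:−1/120 t=2:+1/192 = -1/360
3j²(4 2 4; -2 0 2) = Δ·Π!·Σ² = 16/3465  (sign -1)
combine: 4πI² = 405·20/693·16/3465 = 320/5929
take √, sign +1: I = 0.06553591

0.065536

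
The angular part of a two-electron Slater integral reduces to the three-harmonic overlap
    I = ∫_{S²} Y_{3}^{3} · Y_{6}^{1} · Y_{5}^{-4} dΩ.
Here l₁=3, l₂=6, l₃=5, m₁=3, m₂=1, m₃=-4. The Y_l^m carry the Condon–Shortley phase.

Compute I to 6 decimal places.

0.072068

Checks pass: Σm=0; 14 even; l₃=5∈[3,9].
(2·3+1)(2·6+1)(2·5+1) = 1001
Δ: 4! 2! 8! / 15! → 1/675675
sum: t=1:−1/8640 t=2:+1/2304 t=3:−1/8640 = 7/34560
3j²(3 6 5; 0 0 0) = Δ·Π!·Σ² = 7/429  (sign -1)
sum: t=0:+1/241920 = 1/241920
3j²(3 6 5; 3 1 -4) = Δ·Π!·Σ² = 4/1001  (sign -1)
combine: 4πI² = 1001·7/429·4/1001 = 28/429
take √, sign +1: I = 0.07206849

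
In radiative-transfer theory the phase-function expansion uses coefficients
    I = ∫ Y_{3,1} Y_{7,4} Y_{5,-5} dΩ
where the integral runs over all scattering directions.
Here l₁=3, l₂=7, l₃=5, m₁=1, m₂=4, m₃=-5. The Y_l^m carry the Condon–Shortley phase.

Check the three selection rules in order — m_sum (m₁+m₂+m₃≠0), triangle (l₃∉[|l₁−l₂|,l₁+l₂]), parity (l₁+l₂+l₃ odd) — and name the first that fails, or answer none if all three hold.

Σmᵢ = 0  ✓
l₃∈[|l₁−l₂|,l₁+l₂]=[4,10], have l₃=5  ✓
Σlᵢ = 15 ⇒ odd  ✗

parity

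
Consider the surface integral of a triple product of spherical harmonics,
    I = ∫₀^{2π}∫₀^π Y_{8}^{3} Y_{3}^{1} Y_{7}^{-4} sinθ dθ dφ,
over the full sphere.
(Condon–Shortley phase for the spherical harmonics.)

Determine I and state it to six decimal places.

m-sum 0 ✓  L=18 even ✓  5≤7≤11 ✓
Π(2lᵢ+1) = 17×7×15 = 1785
triangle coeff Δ(8,3,7) = 1/5290740
Σ_t [1,3]: t=1:−1/7257600 t=2:+1/2073600 t=3:−1/7257600 = 1/4838400
(3j)²=252/20995 [(8 3 7; 0 0 0)], sign=-1
Σ_t [2,4]: t=2:+1/17418240 t=3:−1/43545600 t=4:+1/1916006400 = 67/1916006400
(3j)²=4489/352716 [(8 3 7; 3 1 -4)], sign=-1
⇒ 4πI² = 282807/1037153
I = (+1)√(282807/1037153/(4π)) = 0.14730542

0.147305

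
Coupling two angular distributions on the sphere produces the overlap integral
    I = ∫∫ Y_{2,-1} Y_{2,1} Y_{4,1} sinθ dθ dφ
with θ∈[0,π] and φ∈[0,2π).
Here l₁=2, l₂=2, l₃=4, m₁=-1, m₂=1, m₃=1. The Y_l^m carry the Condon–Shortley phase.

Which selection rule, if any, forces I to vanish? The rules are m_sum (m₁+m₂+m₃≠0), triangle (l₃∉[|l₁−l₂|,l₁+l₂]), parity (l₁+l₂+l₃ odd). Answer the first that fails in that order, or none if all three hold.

m_sum

Σmᵢ = 1  ✗
l₃∈[|l₁−l₂|,l₁+l₂]=[0,4], have l₃=4
Σlᵢ = 8 ⇒ even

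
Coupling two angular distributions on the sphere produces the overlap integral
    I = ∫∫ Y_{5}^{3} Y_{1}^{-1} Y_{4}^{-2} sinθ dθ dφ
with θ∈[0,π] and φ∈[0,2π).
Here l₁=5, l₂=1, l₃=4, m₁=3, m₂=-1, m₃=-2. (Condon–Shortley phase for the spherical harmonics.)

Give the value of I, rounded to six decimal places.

Checks pass: Σm=0; 10 even; l₃=4∈[4,6].
(2·5+1)(2·1+1)(2·4+1) = 297
Δ: 2! 8! 0! / 11! → 1/495
sum: t=1:−1/576 = -1/576
3j²(5 1 4; 0 0 0) = Δ·Π!·Σ² = 5/99  (sign -1)
sum: t=0:+1/2880 = 1/2880
3j²(5 1 4; 3 -1 -2) = Δ·Π!·Σ² = 28/495  (sign +1)
combine: 4πI² = 297·5/99·28/495 = 28/33
take √, sign -1: I = -0.25984664

-0.259847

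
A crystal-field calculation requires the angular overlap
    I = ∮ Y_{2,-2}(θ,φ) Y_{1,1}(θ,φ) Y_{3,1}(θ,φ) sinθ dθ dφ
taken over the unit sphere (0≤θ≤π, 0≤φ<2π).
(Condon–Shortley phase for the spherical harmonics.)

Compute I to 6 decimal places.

Rules hold: Σm=0, L=6 even, 1≤3≤3.
N = 5·3·7 = 105
Δ = 0!·4!·2!/7! = 1/105
Racah Σ t=0..0: t=0:+1/4 = 1/4
⇒ 3j(2 1 3; 0 0 0)² = 3/35, sgn -1
Racah Σ t=0..0: t=0:+1/48 = 1/48
⇒ 3j(2 1 3; -2 1 1)² = 1/105, sgn +1
4πI² = N·(3j₀)²·(3jₘ)² = 3/35
I = -1·√(0.0857143/4π) = -0.08258890

-0.082589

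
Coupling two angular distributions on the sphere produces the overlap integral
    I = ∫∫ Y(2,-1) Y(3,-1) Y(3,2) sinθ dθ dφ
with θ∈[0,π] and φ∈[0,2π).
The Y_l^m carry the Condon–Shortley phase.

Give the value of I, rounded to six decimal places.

0.162868

m-sum 0 ✓  L=8 even ✓  1≤3≤5 ✓
Π(2lᵢ+1) = 5×7×7 = 245
triangle coeff Δ(2,3,3) = 1/3780
Σ_t [0,2]: t=0:+1/24 t=1:−1/4 t=2:+1/24 = -1/6
(3j)²=4/105 [(2 3 3; 0 0 0)], sign=+1
Σ_t [1,2]: t=1:−1/12 t=2:+1/48 = -1/16
(3j)²=1/28 [(2 3 3; -1 -1 2)], sign=+1
⇒ 4πI² = 1/3
I = (+1)√(1/3/(4π)) = 0.16286750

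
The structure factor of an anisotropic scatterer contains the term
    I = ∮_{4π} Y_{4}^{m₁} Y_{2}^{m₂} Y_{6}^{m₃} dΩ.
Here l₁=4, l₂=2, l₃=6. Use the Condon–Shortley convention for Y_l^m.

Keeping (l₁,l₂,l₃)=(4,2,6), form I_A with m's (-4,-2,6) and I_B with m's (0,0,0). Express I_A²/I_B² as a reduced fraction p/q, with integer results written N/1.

11/5

l's match ⇒ only the (l;m) 3-j factors differ between A and B.
A: triangle coeff Δ(4,2,6) = 1/6435; Σ_t [0,0]: t=0:+1/967680 = 1/967680; (3j)²=1/13 [(4 2 6; -4 -2 6)], sign=+1
B: triangle coeff Δ(4,2,6) = 1/6435; Σ_t [0,0]: t=0:+1/2304 = 1/2304; (3j)²=5/143 [(4 2 6; 0 0 0)], sign=+1
I_A²/I_B² = (1/13)/(5/143) = 11/5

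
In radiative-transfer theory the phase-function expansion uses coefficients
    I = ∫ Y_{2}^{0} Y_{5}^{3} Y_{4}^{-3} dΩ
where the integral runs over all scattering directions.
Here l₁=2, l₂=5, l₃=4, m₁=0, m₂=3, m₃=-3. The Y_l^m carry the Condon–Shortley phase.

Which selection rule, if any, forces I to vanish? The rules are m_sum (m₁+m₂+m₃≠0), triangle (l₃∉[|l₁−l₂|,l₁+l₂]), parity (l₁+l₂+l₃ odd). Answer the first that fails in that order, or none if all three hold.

parity

azimuthal sum: 0 + 3 − 3 = 0  ✓
3 ≤ 4 ≤ 7 (triangle on l)  ✓
L = 2 + 5 + 4 = 11 (odd)  ✗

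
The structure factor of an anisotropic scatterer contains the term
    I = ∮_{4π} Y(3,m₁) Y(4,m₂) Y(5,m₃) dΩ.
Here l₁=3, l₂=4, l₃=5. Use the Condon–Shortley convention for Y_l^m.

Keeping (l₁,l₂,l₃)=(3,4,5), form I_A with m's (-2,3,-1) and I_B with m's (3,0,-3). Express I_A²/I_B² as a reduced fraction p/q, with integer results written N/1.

Same 3,4,5: normalisation and zero-m 3j drop out of the ratio.
A: Δ: 2! 4! 6! / 13! → 1/180180; sum: t=1:−1/17280 t=2:+1/1440 = 11/17280; 3j²(3 4 5; -2 3 -1) = Δ·Π!·Σ² = 11/468  (sign +1)
B: Δ: 2! 4! 6! / 13! → 1/180180; sum: t=0:+1/2304 = 1/2304; 3j²(3 4 5; 3 0 -3) = Δ·Π!·Σ² = 5/143  (sign +1)
I_A²/I_B² = (11/468)/(5/143) = 121/180

121/180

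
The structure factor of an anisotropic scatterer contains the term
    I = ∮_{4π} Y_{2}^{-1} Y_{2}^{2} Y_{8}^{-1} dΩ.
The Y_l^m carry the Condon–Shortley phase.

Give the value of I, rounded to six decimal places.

triangle: need 0≤l₃≤4, have 8; I=0

0.000000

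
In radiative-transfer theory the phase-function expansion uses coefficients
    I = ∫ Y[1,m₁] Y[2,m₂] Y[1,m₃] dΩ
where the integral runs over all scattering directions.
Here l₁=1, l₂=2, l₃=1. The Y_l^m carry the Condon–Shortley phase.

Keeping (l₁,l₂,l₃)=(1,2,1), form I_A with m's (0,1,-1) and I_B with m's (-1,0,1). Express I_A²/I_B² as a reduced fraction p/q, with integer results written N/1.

3/1

Same 1,2,1: normalisation and zero-m 3j drop out of the ratio.
A: Δ: 2! 0! 2! / 5! → 1/30; sum: t=1:−1/2 = -1/2; 3j²(1 2 1; 0 1 -1) = Δ·Π!·Σ² = 1/10  (sign -1)
B: Δ: 2! 0! 2! / 5! → 1/30; sum: t=2:+1/4 = 1/4; 3j²(1 2 1; -1 0 1) = Δ·Π!·Σ² = 1/30  (sign +1)
I_A²/I_B² = (1/10)/(1/30) = 3/1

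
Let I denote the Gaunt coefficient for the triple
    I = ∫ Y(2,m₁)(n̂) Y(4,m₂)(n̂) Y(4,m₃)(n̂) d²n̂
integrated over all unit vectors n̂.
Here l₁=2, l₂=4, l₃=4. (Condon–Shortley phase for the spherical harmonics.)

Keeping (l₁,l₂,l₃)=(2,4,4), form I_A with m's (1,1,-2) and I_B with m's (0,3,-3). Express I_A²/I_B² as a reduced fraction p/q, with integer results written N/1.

243/49

Same 2,4,4: normalisation and zero-m 3j drop out of the ratio.
A: Δ: 2! 2! 6! / 11! → 1/13860; sum: t=0:+1/240 t=1:−1/96 = -1/160; 3j²(2 4 4; 1 1 -2) = Δ·Π!·Σ² = 27/1540  (sign -1)
B: Δ: 2! 2! 6! / 11! → 1/13860; sum: t=1:−1/720 t=2:+1/480 = 1/1440; 3j²(2 4 4; 0 3 -3) = Δ·Π!·Σ² = 7/1980  (sign -1)
I_A²/I_B² = (27/1540)/(7/1980) = 243/49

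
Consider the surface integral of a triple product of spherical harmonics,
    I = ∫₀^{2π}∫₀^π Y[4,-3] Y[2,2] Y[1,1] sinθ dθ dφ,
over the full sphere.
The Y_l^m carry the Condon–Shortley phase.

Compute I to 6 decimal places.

|4−2|≤1≤4+2 violated ⇒ I = 0

0.000000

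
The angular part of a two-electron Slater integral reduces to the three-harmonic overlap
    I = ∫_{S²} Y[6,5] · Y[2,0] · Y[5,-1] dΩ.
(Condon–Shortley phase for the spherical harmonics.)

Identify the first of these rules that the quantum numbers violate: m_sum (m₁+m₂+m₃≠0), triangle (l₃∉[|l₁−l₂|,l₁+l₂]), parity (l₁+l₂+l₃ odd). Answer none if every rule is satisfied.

Σmᵢ = 4  ✗
l₃∈[|l₁−l₂|,l₁+l₂]=[4,8], have l₃=5
Σlᵢ = 13 ⇒ odd

m_sum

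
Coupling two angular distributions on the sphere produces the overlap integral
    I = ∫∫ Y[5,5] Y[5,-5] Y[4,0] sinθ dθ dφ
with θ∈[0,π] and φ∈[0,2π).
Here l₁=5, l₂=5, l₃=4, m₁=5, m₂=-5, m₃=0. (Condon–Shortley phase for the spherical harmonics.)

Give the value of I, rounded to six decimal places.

Rules hold: Σm=0, L=14 even, 0≤4≤10.
N = 11·11·9 = 1089
Δ = 6!·4!·4!/15! = 1/3153150
Racah Σ t=1..5: t=1:−1/69120 t=2:+1/1728 t=3:−1/576 t=4:+1/1728 t=5:−1/69120 = -7/11520
⇒ 3j(5 5 4; 0 0 0)² = 2/143, sgn -1
Racah Σ t=0..0: t=0:+1/414720 = 1/414720
⇒ 3j(5 5 4; 5 -5 0)² = 2/143, sgn +1
4πI² = N·(3j₀)²·(3jₘ)² = 36/169
I = -1·√(0.213018/4π) = -0.13019760

-0.130198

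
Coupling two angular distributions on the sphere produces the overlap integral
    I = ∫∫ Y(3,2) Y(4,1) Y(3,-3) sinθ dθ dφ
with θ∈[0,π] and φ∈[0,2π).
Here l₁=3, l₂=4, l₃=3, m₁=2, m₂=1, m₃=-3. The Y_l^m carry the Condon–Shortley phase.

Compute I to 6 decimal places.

0.140463

Checks pass: Σm=0; 10 even; l₃=3∈[1,7].
(2·3+1)(2·4+1)(2·3+1) = 441
Δ: 4! 2! 4! / 11! → 1/34650
sum: t=1:−1/72 t=2:+1/16 t=3:−1/72 = 5/144
3j²(3 4 3; 0 0 0) = Δ·Π!·Σ² = 2/77  (sign -1)
sum: t=1:−1/288 = -1/288
3j²(3 4 3; 2 1 -3) = Δ·Π!·Σ² = 5/231  (sign -1)
combine: 4πI² = 441·2/77·5/231 = 30/121
take √, sign +1: I = 0.14046335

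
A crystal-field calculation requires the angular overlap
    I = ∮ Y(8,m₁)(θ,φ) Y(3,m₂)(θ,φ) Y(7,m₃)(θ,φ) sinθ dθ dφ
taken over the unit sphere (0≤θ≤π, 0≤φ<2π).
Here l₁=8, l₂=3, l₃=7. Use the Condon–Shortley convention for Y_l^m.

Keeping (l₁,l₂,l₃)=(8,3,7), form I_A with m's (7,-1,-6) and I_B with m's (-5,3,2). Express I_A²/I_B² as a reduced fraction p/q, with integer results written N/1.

91/825

l's match ⇒ only the (l;m) 3-j factors differ between A and B.
A: triangle coeff Δ(8,3,7) = 1/5290740; Σ_t [0,1]: t=0:+1/1916006400 t=1:−1/2874009600 = 1/5748019200; (3j)²=13/5814 [(8 3 7; 7 -1 -6)], sign=-1
B: triangle coeff Δ(8,3,7) = 1/5290740; Σ_t [4,4]: t=4:+1/104509440 = 1/104509440; (3j)²=275/13566 [(8 3 7; -5 3 2)], sign=-1
I_A²/I_B² = (13/5814)/(275/13566) = 91/825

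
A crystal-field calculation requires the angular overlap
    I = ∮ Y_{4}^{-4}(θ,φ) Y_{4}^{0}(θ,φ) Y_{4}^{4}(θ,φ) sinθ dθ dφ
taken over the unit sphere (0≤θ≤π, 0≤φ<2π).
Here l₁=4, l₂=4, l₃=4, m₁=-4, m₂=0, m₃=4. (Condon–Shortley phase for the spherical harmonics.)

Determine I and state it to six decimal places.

m-sum 0 ✓  L=12 even ✓  0≤4≤8 ✓
Π(2lᵢ+1) = 9×9×9 = 729
triangle coeff Δ(4,4,4) = 1/450450
Σ_t [0,4]: t=0:+1/13824 t=1:−1/216 t=2:+1/64 t=3:−1/216 t=4:+1/13824 = 5/768
(3j)²=18/1001 [(4 4 4; 0 0 0)], sign=+1
Σ_t [4,4]: t=4:+1/13824 = 1/13824
(3j)²=14/1287 [(4 4 4; -4 0 4)], sign=+1
⇒ 4πI² = 2916/20449
I = (+1)√(2916/20449/(4π)) = 0.10652531

0.106525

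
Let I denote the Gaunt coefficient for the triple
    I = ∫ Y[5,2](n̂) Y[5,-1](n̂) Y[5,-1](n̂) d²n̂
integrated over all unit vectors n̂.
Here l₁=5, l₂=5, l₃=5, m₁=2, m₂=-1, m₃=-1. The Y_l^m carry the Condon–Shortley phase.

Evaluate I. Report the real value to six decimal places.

0.000000

Σlᵢ=15 odd — θ-integrand is odd under cosθ→−cosθ; I=0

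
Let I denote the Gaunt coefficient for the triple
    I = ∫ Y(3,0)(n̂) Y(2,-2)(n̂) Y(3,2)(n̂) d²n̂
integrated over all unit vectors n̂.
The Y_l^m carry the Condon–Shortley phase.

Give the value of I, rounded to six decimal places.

-0.188063

Checks pass: Σm=0; 8 even; l₃=3∈[1,5].
(2·3+1)(2·2+1)(2·3+1) = 245
Δ: 2! 4! 2! / 9! → 1/3780
sum: t=0:+1/24 t=1:−1/4 t=2:+1/24 = -1/6
3j²(3 2 3; 0 0 0) = Δ·Π!·Σ² = 4/105  (sign +1)
sum: t=0:+1/24 = 1/24
3j²(3 2 3; 0 -2 2) = Δ·Π!·Σ² = 1/21  (sign -1)
combine: 4πI² = 245·4/105·1/21 = 4/9
take √, sign -1: I = -0.18806319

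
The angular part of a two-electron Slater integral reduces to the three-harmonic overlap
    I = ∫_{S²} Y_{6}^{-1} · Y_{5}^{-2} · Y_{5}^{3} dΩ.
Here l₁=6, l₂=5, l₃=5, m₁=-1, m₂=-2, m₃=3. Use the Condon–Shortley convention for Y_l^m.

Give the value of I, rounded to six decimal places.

0.016235

m-sum 0 ✓  L=16 even ✓  1≤5≤11 ✓
Π(2lᵢ+1) = 13×11×11 = 1573
triangle coeff Δ(6,5,5) = 1/28588560
Σ_t [1,5]: t=1:−1/345600 t=2:+1/13824 t=3:−1/5184 t=4:+1/13824 t=5:−1/345600 = -7/129600
(3j)²=80/7293 [(6 5 5; 0 0 0)], sign=+1
Σ_t [1,3]: t=1:−1/345600 t=2:+1/34560 t=3:−1/41472 = 1/518400
(3j)²=7/36465 [(6 5 5; -1 -2 3)], sign=+1
⇒ 4πI² = 112/33813
I = (+1)√(112/33813/(4π)) = 0.01623537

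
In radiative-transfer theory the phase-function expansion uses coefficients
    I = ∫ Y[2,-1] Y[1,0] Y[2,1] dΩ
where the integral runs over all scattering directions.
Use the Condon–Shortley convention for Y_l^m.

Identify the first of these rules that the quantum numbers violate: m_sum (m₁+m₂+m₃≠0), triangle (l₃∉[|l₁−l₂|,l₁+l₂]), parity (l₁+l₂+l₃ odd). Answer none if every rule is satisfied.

Σmᵢ = 0  ✓
l₃∈[|l₁−l₂|,l₁+l₂]=[1,3], have l₃=2  ✓
Σlᵢ = 5 ⇒ odd  ✗

parity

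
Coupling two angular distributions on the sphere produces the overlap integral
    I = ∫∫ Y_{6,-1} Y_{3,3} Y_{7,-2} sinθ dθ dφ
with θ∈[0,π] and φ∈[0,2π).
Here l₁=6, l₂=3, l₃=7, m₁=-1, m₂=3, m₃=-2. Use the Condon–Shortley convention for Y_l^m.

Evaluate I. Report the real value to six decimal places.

-0.170823

Checks pass: Σm=0; 16 even; l₃=7∈[3,9].
(2·6+1)(2·3+1)(2·7+1) = 1365
Δ: 2! 10! 4! / 17! → 1/2042040
sum: t=0:+1/207360 t=1:−1/57600 t=2:+1/207360 = -1/129600
3j²(6 3 7; 0 0 0) = Δ·Π!·Σ² = 168/12155  (sign +1)
sum: t=2:+1/691200 = 1/691200
3j²(6 3 7; -1 3 -2) = Δ·Π!·Σ² = 189/9724  (sign -1)
combine: 4πI² = 1365·168/12155·189/9724 = 166698/454597
take √, sign -1: I = -0.17082325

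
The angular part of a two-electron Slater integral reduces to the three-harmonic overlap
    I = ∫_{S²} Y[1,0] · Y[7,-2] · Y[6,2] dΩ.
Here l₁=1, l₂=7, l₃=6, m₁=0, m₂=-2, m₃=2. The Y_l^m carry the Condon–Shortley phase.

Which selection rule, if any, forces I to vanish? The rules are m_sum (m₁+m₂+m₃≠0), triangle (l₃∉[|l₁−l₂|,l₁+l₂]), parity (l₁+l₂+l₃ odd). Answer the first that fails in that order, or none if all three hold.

Σmᵢ = 0  ✓
l₃∈[|l₁−l₂|,l₁+l₂]=[6,8], have l₃=6  ✓
Σlᵢ = 14 ⇒ even  ✓

none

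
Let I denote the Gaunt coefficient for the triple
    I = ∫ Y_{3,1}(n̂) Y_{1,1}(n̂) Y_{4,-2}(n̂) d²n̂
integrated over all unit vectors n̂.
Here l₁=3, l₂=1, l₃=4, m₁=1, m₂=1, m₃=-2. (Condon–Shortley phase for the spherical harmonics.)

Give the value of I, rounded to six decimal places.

Checks pass: Σm=0; 8 even; l₃=4∈[2,4].
(2·3+1)(2·1+1)(2·4+1) = 189
Δ: 0! 6! 2! / 9! → 1/252
sum: t=0:+1/36 = 1/36
3j²(3 1 4; 0 0 0) = Δ·Π!·Σ² = 4/63  (sign +1)
sum: t=0:+1/96 = 1/96
3j²(3 1 4; 1 1 -2) = Δ·Π!·Σ² = 5/84  (sign +1)
combine: 4πI² = 189·4/63·5/84 = 5/7
take √, sign +1: I = 0.23841361

0.238414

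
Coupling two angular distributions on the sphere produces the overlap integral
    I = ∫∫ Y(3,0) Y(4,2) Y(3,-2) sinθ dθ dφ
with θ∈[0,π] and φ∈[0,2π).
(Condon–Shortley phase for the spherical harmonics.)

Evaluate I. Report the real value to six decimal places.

m-sum 0 ✓  L=10 even ✓  1≤3≤7 ✓
Π(2lᵢ+1) = 7×9×7 = 441
triangle coeff Δ(3,4,3) = 1/34650
Σ_t [1,3]: t=1:−1/72 t=2:+1/16 t=3:−1/72 = 5/144
(3j)²=2/77 [(3 4 3; 0 0 0)], sign=-1
Σ_t [2,3]: t=2:+1/96 t=3:−1/72 = -1/288
(3j)²=1/462 [(3 4 3; 0 2 -2)], sign=+1
⇒ 4πI² = 3/121
I = (-1)√(3/121/(4π)) = -0.04441841

-0.044418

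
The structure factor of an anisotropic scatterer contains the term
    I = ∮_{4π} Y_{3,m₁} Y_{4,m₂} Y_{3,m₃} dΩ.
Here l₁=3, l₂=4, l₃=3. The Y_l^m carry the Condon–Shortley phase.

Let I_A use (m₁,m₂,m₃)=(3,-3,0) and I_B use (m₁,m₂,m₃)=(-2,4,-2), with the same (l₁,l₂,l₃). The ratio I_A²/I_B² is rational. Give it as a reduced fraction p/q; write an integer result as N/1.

9/10

Same 3,4,3: normalisation and zero-m 3j drop out of the ratio.
A: Δ: 4! 2! 4! / 11! → 1/34650; sum: t=0:+1/288 = 1/288; 3j²(3 4 3; 3 -3 0) = Δ·Π!·Σ² = 1/22  (sign -1)
B: Δ: 4! 2! 4! / 11! → 1/34650; sum: t=4:+1/576 = 1/576; 3j²(3 4 3; -2 4 -2) = Δ·Π!·Σ² = 5/99  (sign -1)
I_A²/I_B² = (1/22)/(5/99) = 9/10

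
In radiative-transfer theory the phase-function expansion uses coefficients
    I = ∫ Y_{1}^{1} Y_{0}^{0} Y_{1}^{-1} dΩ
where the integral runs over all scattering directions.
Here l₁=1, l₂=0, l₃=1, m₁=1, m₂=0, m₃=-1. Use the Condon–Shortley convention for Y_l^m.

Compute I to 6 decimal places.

m-sum 0 ✓  L=2 even ✓  1≤1≤1 ✓
Π(2lᵢ+1) = 3×1×3 = 9
triangle coeff Δ(1,0,1) = 1/3
Σ_t [0,0]: t=0:+1/1 = 1/1
(3j)²=1/3 [(1 0 1; 0 0 0)], sign=-1
Σ_t [0,0]: t=0:+1/2 = 1/2
(3j)²=1/3 [(1 0 1; 1 0 -1)], sign=+1
⇒ 4πI² = 1/1
I = (-1)√(1/1/(4π)) = -0.28209479

-0.282095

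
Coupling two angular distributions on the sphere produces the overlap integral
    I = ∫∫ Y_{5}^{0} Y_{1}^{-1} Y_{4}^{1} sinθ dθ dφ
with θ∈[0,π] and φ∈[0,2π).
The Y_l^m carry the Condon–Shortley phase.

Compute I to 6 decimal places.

Checks pass: Σm=0; 10 even; l₃=4∈[4,6].
(2·5+1)(2·1+1)(2·4+1) = 297
Δ: 2! 8! 0! / 11! → 1/495
sum: t=1:−1/576 = -1/576
3j²(5 1 4; 0 0 0) = Δ·Π!·Σ² = 5/99  (sign -1)
sum: t=0:+1/1440 = 1/1440
3j²(5 1 4; 0 -1 1) = Δ·Π!·Σ² = 2/99  (sign -1)
combine: 4πI² = 297·5/99·2/99 = 10/33
take √, sign +1: I = 0.15528807

0.155288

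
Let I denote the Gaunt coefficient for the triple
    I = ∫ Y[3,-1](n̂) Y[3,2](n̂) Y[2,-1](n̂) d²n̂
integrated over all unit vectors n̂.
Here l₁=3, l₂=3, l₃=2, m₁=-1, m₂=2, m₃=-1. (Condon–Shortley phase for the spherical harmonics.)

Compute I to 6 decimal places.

0.162868

Rules hold: Σm=0, L=8 even, 0≤2≤6.
N = 7·7·5 = 245
Δ = 4!·2!·2!/9! = 1/3780
Racah Σ t=1..3: t=1:−1/24 t=2:+1/4 t=3:−1/24 = 1/6
⇒ 3j(3 3 2; 0 0 0)² = 4/105, sgn +1
Racah Σ t=3..4: t=3:−1/12 t=4:+1/48 = -1/16
⇒ 3j(3 3 2; -1 2 -1)² = 1/28, sgn +1
4πI² = N·(3j₀)²·(3jₘ)² = 1/3
I = +1·√(0.333333/4π) = 0.16286750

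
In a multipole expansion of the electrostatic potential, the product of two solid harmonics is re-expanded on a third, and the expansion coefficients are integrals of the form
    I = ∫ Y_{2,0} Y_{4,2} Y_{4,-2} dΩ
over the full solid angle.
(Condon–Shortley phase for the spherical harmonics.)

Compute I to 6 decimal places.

0.065536

Checks pass: Σm=0; 10 even; l₃=4∈[2,6].
(2·2+1)(2·4+1)(2·4+1) = 405
Δ: 2! 2! 6! / 11! → 1/13860
sum: t=0:+1/192 t=1:−1/36 t=2:+1/192 = -5/288
3j²(2 4 4; 0 0 0) = Δ·Π!·Σ² = 20/693  (sign -1)
sum: t=0:+1/2880 t=1:−1/120 t=2:+1/192 = -1/360
3j²(2 4 4; 0 2 -2) = Δ·Π!·Σ² = 16/3465  (sign -1)
combine: 4πI² = 405·20/693·16/3465 = 320/5929
take √, sign +1: I = 0.06553591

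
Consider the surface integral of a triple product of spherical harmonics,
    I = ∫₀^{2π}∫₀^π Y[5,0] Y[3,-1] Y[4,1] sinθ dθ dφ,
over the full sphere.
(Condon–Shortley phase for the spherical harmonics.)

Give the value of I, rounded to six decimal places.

m-sum 0 ✓  L=12 even ✓  2≤4≤8 ✓
Π(2lᵢ+1) = 11×7×9 = 693
triangle coeff Δ(5,3,4) = 1/180180
Σ_t [1,3]: t=1:−1/576 t=2:+1/144 t=3:−1/576 = 1/288
(3j)²=20/1001 [(5 3 4; 0 0 0)], sign=+1
Σ_t [0,2]: t=0:+1/5760 t=1:−1/288 t=2:+1/288 = 1/5760
(3j)²=1/12012 [(5 3 4; 0 -1 1)], sign=-1
⇒ 4πI² = 15/13013
I = (-1)√(15/13013/(4π)) = -0.00957750

-0.009577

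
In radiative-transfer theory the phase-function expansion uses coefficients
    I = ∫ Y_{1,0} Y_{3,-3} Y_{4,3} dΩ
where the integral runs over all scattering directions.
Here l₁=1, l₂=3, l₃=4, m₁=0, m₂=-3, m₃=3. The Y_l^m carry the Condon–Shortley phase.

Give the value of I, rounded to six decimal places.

Rules hold: Σm=0, L=8 even, 2≤4≤4.
N = 3·7·9 = 189
Δ = 0!·2!·6!/9! = 1/252
Racah Σ t=0..0: t=0:+1/36 = 1/36
⇒ 3j(1 3 4; 0 0 0)² = 4/63, sgn +1
Racah Σ t=0..0: t=0:+1/720 = 1/720
⇒ 3j(1 3 4; 0 -3 3)² = 1/36, sgn -1
4πI² = N·(3j₀)²·(3jₘ)² = 1/3
I = -1·√(0.333333/4π) = -0.16286750

-0.162868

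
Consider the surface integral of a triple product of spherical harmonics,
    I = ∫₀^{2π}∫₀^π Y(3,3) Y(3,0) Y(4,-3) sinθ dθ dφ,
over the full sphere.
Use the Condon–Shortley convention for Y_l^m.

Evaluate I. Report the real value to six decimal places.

0.203551

m-sum 0 ✓  L=10 even ✓  0≤4≤6 ✓
Π(2lᵢ+1) = 7×7×9 = 441
triangle coeff Δ(3,3,4) = 1/34650
Σ_t [0,2]: t=0:+1/72 t=1:−1/16 t=2:+1/72 = -5/144
(3j)²=2/77 [(3 3 4; 0 0 0)], sign=-1
Σ_t [0,0]: t=0:+1/288 = 1/288
(3j)²=1/22 [(3 3 4; 3 0 -3)], sign=-1
⇒ 4πI² = 63/121
I = (+1)√(63/121/(4π)) = 0.20355073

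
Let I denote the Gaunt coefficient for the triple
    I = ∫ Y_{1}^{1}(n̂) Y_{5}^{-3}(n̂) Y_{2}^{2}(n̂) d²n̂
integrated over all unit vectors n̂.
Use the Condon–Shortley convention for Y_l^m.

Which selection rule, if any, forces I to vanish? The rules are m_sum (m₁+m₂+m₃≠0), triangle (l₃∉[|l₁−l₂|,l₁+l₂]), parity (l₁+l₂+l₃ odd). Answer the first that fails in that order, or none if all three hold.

m₁+m₂+m₃ = 1 − 3 + 2 = 0  ✓
triangle: |1−5|=4 ≤ l₃=2 ≤ 1+5=6  ✗
parity: l₁+l₂+l₃ = 8 is even

triangle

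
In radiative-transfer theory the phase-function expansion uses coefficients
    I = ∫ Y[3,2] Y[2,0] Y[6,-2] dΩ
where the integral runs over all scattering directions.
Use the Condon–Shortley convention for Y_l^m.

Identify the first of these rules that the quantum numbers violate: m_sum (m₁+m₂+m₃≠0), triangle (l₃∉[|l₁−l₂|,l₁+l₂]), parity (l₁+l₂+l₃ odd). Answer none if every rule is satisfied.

Σmᵢ = 0  ✓
l₃∈[|l₁−l₂|,l₁+l₂]=[1,5], have l₃=6  ✗
Σlᵢ = 11 ⇒ odd

triangle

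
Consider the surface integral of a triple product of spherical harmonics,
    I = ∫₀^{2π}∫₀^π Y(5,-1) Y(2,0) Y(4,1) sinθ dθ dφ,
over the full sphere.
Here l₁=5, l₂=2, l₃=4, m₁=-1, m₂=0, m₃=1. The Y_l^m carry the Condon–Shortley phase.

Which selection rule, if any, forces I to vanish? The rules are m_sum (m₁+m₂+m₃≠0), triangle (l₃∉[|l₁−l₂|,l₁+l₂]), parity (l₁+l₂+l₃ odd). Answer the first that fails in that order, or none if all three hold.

parity

Σmᵢ = 0  ✓
l₃∈[|l₁−l₂|,l₁+l₂]=[3,7], have l₃=4  ✓
Σlᵢ = 11 ⇒ odd  ✗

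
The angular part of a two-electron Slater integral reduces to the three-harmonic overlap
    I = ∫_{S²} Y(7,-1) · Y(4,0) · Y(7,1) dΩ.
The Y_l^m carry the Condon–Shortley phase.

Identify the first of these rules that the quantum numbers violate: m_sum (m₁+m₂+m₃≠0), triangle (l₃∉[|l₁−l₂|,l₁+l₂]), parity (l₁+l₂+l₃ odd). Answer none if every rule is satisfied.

azimuthal sum: -1 + 0 + 1 = 0  ✓
3 ≤ 7 ≤ 11 (triangle on l)  ✓
L = 7 + 4 + 7 = 18 (even)  ✓

none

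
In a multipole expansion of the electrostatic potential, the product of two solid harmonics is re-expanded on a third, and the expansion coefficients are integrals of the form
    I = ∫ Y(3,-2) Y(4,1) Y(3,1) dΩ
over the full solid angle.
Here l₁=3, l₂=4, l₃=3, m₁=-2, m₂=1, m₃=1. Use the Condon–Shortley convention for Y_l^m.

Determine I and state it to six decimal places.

0.145070

Checks pass: Σm=0; 10 even; l₃=3∈[1,7].
(2·3+1)(2·4+1)(2·3+1) = 441
Δ: 4! 2! 4! / 11! → 1/34650
sum: t=1:−1/72 t=2:+1/16 t=3:−1/72 = 5/144
3j²(3 4 3; 0 0 0) = Δ·Π!·Σ² = 2/77  (sign -1)
sum: t=3:−1/48 t=4:+1/144 = -1/72
3j²(3 4 3; -2 1 1) = Δ·Π!·Σ² = 16/693  (sign -1)
combine: 4πI² = 441·2/77·16/693 = 32/121
take √, sign +1: I = 0.14506992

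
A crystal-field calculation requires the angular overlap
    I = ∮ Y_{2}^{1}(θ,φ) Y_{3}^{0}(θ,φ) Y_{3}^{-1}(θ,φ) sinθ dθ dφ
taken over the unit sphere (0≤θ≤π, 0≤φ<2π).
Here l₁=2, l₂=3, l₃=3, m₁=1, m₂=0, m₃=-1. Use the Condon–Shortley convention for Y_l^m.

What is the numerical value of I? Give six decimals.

-0.059471

Checks pass: Σm=0; 8 even; l₃=3∈[1,5].
(2·2+1)(2·3+1)(2·3+1) = 245
Δ: 2! 2! 4! / 9! → 1/3780
sum: t=0:+1/24 t=1:−1/4 t=2:+1/24 = -1/6
3j²(2 3 3; 0 0 0) = Δ·Π!·Σ² = 4/105  (sign +1)
sum: t=0:+1/12 t=1:−1/8 = -1/24
3j²(2 3 3; 1 0 -1) = Δ·Π!·Σ² = 1/210  (sign -1)
combine: 4πI² = 245·4/105·1/210 = 2/45
take √, sign -1: I = -0.05947080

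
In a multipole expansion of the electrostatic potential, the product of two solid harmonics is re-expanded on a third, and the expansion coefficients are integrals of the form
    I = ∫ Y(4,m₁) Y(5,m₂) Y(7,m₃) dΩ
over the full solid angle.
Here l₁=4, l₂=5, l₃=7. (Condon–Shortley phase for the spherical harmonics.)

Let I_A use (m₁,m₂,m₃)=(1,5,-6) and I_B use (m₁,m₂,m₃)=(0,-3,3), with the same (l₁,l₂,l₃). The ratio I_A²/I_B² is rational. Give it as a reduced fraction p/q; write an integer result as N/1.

l's match ⇒ only the (l;m) 3-j factors differ between A and B.
A: triangle coeff Δ(4,5,7) = 1/6126120; Σ_t [2,2]: t=2:+1/9676800 = 1/9676800; (3j)²=27/952 [(4 5 7; 1 5 -6)], sign=-1
B: triangle coeff Δ(4,5,7) = 1/6126120; Σ_t [0,2]: t=0:+1/138240 t=1:−1/181440 t=2:+1/3870720 = 23/11612160; (3j)²=529/204204 [(4 5 7; 0 -3 3)], sign=+1
I_A²/I_B² = (27/952)/(529/204204) = 11583/1058

11583/1058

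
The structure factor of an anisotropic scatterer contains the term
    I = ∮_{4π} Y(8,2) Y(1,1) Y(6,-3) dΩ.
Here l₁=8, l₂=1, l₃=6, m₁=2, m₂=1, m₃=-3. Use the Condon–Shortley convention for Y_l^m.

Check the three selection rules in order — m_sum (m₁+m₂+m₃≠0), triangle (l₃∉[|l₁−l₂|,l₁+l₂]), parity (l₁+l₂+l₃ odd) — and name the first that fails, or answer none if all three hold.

triangle

azimuthal sum: 2 + 1 − 3 = 0  ✓
7 ≤ 6 ≤ 9 (triangle on l)  ✗
L = 8 + 1 + 6 = 15 (odd)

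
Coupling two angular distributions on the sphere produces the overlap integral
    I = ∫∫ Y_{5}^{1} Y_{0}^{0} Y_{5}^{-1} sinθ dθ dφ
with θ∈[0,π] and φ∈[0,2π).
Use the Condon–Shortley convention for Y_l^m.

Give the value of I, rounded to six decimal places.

Checks pass: Σm=0; 10 even; l₃=5∈[5,5].
(2·5+1)(2·0+1)(2·5+1) = 121
Δ: 0! 10! 0! / 11! → 1/11
sum: t=0:+1/14400 = 1/14400
3j²(5 0 5; 0 0 0) = Δ·Π!·Σ² = 1/11  (sign -1)
sum: t=0:+1/17280 = 1/17280
3j²(5 0 5; 1 0 -1) = Δ·Π!·Σ² = 1/11  (sign +1)
combine: 4πI² = 121·1/11·1/11 = 1/1
take √, sign -1: I = -0.28209479

-0.282095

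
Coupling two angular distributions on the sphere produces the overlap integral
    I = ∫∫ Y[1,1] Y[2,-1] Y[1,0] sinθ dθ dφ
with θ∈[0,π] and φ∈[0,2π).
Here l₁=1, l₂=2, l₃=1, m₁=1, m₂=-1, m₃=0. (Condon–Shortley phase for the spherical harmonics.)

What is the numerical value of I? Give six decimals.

-0.218510

Rules hold: Σm=0, L=4 even, 1≤1≤3.
N = 3·5·3 = 45
Δ = 2!·0!·2!/5! = 1/30
Racah Σ t=1..1: t=1:−1/1 = -1/1
⇒ 3j(1 2 1; 0 0 0)² = 2/15, sgn +1
Racah Σ t=0..0: t=0:+1/2 = 1/2
⇒ 3j(1 2 1; 1 -1 0)² = 1/10, sgn -1
4πI² = N·(3j₀)²·(3jₘ)² = 3/5
I = -1·√(0.6/4π) = -0.21850969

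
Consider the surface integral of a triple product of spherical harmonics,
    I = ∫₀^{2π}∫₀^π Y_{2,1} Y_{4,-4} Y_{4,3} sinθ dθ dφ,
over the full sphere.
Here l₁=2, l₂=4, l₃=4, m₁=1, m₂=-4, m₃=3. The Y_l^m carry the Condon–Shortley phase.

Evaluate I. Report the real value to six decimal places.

0.198645

m-sum 0 ✓  L=10 even ✓  2≤4≤6 ✓
Π(2lᵢ+1) = 5×9×9 = 405
triangle coeff Δ(2,4,4) = 1/13860
Σ_t [0,2]: t=0:+1/192 t=1:−1/36 t=2:+1/192 = -5/288
(3j)²=20/693 [(2 4 4; 0 0 0)], sign=-1
Σ_t [0,0]: t=0:+1/1440 = 1/1440
(3j)²=7/165 [(2 4 4; 1 -4 3)], sign=-1
⇒ 4πI² = 60/121
I = (+1)√(60/121/(4π)) = 0.19864517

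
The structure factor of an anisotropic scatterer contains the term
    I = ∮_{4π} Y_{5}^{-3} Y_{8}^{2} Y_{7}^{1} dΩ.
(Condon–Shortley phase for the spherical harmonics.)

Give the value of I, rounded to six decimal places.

m-sum 0 ✓  L=20 even ✓  3≤7≤13 ✓
Π(2lᵢ+1) = 11×17×15 = 2805
triangle coeff Δ(5,8,7) = 1/814773960
Σ_t [1,5]: t=1:−1/87091200 t=2:+1/4976640 t=3:−1/2073600 t=4:+1/4976640 t=5:−1/87091200 = -1/9676800
(3j)²=360/46189 [(5 8 7; 0 0 0)], sign=+1
Σ_t [4,6]: t=4:+1/19906560 t=5:−1/10368000 t=6:+1/49766400 = -13/497664000
(3j)²=91/17765 [(5 8 7; -3 2 1)], sign=-1
⇒ 4πI² = 7560/67507
I = (-1)√(7560/67507/(4π)) = -0.09440208

-0.094402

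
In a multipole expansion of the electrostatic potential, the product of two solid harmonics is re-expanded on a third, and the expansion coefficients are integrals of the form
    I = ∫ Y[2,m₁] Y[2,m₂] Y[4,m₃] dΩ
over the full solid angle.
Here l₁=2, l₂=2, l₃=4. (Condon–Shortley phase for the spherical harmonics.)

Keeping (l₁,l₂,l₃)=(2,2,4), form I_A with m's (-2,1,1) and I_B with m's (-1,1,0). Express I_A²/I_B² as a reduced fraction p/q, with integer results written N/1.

5/16

Shared (l₁,l₂,l₃)=(2,2,4): N and (l;000)² cancel in I_A²/I_B².
A: Δ = 0!·4!·4!/9! = 1/630; Racah Σ t=0..0: t=0:+1/144 = 1/144; ⇒ 3j(2 2 4; -2 1 1)² = 1/126, sgn -1
B: Δ = 0!·4!·4!/9! = 1/630; Racah Σ t=0..0: t=0:+1/36 = 1/36; ⇒ 3j(2 2 4; -1 1 0)² = 8/315, sgn +1
I_A²/I_B² = (1/126)/(8/315) = 5/16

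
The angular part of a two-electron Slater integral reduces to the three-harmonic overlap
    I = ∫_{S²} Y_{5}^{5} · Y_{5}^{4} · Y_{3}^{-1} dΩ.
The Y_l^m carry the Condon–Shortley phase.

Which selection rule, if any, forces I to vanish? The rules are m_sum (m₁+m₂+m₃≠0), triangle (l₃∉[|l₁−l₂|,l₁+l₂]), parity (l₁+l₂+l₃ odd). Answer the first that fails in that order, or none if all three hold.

m_sum

m₁+m₂+m₃ = 5 + 4 − 1 = 8  ✗
triangle: |5−5|=0 ≤ l₃=3 ≤ 5+5=10
parity: l₁+l₂+l₃ = 13 is odd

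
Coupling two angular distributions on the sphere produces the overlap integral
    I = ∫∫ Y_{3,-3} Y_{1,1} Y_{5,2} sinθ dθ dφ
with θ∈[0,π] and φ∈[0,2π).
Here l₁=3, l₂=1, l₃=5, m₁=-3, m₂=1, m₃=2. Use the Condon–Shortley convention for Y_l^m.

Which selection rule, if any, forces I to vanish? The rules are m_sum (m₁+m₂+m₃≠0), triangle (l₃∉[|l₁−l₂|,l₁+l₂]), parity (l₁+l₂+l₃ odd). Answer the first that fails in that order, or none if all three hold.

triangle

Σmᵢ = 0  ✓
l₃∈[|l₁−l₂|,l₁+l₂]=[2,4], have l₃=5  ✗
Σlᵢ = 9 ⇒ odd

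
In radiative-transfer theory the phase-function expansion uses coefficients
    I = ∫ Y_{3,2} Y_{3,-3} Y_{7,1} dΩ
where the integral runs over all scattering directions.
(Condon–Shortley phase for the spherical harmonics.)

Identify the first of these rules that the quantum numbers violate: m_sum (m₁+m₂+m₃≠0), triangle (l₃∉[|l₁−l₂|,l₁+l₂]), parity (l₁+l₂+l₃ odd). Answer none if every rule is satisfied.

m₁+m₂+m₃ = 2 − 3 + 1 = 0  ✓
triangle: |3−3|=0 ≤ l₃=7 ≤ 3+3=6  ✗
parity: l₁+l₂+l₃ = 13 is odd

triangle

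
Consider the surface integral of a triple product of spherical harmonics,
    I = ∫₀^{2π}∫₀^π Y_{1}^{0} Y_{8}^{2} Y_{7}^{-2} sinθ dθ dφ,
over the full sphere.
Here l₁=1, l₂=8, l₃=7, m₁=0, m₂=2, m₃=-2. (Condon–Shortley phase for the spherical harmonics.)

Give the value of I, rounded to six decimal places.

0.237007

Checks pass: Σm=0; 16 even; l₃=7∈[7,9].
(2·1+1)(2·8+1)(2·7+1) = 765
Δ: 2! 0! 14! / 17! → 1/2040
sum: t=1:−1/25401600 = -1/25401600
3j²(1 8 7; 0 0 0) = Δ·Π!·Σ² = 8/255  (sign +1)
sum: t=1:−1/43545600 = -1/43545600
3j²(1 8 7; 0 2 -2) = Δ·Π!·Σ² = 1/34  (sign +1)
combine: 4πI² = 765·8/255·1/34 = 12/17
take √, sign +1: I = 0.23700703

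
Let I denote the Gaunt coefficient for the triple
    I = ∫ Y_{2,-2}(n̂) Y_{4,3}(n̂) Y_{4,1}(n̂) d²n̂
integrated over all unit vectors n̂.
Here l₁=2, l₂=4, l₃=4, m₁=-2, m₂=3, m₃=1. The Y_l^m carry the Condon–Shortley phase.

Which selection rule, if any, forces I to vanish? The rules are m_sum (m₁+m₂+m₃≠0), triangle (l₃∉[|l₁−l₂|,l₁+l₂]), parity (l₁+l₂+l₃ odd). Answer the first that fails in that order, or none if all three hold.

Σmᵢ = 2  ✗
l₃∈[|l₁−l₂|,l₁+l₂]=[2,6], have l₃=4
Σlᵢ = 10 ⇒ even

m_sum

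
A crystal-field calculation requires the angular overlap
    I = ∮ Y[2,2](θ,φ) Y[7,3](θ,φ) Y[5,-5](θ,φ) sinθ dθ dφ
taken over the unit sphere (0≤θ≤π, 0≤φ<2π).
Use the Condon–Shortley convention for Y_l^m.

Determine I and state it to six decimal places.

-0.011332

Checks pass: Σm=0; 14 even; l₃=5∈[5,9].
(2·2+1)(2·7+1)(2·5+1) = 825
Δ: 4! 0! 10! / 15! → 1/15015
sum: t=2:+1/57600 = 1/57600
3j²(2 7 5; 0 0 0) = Δ·Π!·Σ² = 21/715  (sign -1)
sum: t=0:+1/87091200 = 1/87091200
3j²(2 7 5; 2 3 -5) = Δ·Π!·Σ² = 1/15015  (sign +1)
combine: 4πI² = 825·21/715·1/15015 = 3/1859
take √, sign -1: I = -0.01133225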